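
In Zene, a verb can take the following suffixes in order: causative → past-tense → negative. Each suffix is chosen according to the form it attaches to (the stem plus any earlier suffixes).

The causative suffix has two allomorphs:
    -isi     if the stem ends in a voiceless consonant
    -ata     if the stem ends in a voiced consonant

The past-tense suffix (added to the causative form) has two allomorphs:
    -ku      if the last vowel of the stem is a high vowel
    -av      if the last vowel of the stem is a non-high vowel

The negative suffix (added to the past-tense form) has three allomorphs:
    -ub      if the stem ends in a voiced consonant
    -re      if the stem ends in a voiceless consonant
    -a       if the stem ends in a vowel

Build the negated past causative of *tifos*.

*tifos* — final consonant /s/ (voiceless) → -isi → *tifosisi*.
The causative form *tifosisi* — last vowel /i/ (a high vowel) → -ku → *tifosisiku*.
The past-tense form *tifosisiku* — final sound /u/ (a vowel) → -a → *tifosisikua*.

tifosisikua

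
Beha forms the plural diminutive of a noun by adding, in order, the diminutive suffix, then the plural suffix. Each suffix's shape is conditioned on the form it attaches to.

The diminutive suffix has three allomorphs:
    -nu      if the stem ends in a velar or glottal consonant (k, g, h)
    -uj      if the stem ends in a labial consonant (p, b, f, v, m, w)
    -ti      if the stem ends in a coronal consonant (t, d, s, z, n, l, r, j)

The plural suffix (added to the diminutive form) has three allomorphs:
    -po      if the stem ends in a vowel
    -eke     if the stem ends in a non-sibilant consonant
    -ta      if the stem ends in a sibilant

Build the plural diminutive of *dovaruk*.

*dovaruk*: final consonant = /k/, velar/glottal → -nu → *dovaruknu*.
The diminutive form *dovaruknu*: final sound = /u/, a vowel → -po → *dovaruknupo*.

dovaruknupo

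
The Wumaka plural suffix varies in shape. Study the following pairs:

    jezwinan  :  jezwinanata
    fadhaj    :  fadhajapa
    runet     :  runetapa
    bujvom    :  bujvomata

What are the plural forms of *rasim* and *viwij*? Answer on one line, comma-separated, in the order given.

The alternation tracks the final consonant of the stem — -ata when the stem ends in a nasal (*jezwinan*, *bujvom*); -apa when the stem ends in a non-nasal consonant (*fadhaj*, *runet*).
*rasim* — final consonant /m/ (a nasal) → -ata → *rasimata*.
Since the final consonant of *viwij* is /j/ (non-nasal), it takes -apa, giving *viwijapa*.

rasimata, viwijapa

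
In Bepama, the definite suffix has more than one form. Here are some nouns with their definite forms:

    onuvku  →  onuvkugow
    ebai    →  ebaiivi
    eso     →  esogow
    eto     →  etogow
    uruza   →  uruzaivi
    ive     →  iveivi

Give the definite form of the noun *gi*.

The alternation tracks the last vowel of the stem — -gow when the last vowel of the stem is a rounded vowel (*onuvku*, *eso*, *eto*); -ivi when the last vowel of the stem is an unrounded vowel (*ebai*, *uruza*, *ive*).
The last vowel of *gi* is /i/, which is an unrounded vowel, so the suffix is -ivi, giving *giivi*.

giivi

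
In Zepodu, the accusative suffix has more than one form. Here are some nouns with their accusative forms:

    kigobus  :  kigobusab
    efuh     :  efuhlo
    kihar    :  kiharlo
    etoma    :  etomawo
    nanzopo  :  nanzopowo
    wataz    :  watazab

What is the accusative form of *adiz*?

adizab

The pattern is sibilance of the final sound: -ab when the stem ends in a sibilant (*kigobus*, *wataz*); -lo when the stem ends in a non-sibilant consonant (*efuh*, *kihar*); -wo when the stem ends in a vowel (*etoma*, *nanzopo*).
*adiz*: final sound = /z/, a sibilant → -ab → *adizab*.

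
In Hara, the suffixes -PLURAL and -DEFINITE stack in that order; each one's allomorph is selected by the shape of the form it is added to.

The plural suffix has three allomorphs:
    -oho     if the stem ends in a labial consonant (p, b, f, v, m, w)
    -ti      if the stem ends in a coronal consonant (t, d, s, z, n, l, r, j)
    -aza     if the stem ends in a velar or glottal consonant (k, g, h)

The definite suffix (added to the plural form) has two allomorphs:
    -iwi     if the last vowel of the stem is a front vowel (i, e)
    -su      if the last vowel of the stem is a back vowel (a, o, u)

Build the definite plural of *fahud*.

fahudtiiwi

Since the final consonant of *fahud* is /d/ (coronal), it takes -ti, giving *fahudti*.
Since the last vowel of the plural form *fahudti* is /i/ (a front vowel), it takes -iwi, giving *fahudtiiwi*.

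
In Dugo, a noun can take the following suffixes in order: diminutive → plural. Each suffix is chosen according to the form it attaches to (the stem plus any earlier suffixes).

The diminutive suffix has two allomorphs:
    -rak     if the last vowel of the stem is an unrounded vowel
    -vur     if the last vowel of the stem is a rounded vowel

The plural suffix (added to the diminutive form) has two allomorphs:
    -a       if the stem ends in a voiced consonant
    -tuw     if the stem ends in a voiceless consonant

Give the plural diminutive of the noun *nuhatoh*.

*nuhatoh*: last vowel = /o/, a rounded vowel → -vur → *nuhatohvur*.
Since the final consonant of the diminutive form *nuhatohvur* is /r/ (voiced), it takes -a, giving *nuhatohvura*.

nuhatohvura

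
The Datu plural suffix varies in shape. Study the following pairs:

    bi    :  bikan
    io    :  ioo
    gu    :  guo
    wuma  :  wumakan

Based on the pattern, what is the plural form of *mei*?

meikan

The alternation tracks the last vowel of the stem — -o when the last vowel of the stem is a rounded vowel (*io*, *gu*); -kan when the last vowel of the stem is an unrounded vowel (*bi*, *wuma*).
*mei* — last vowel /i/ (an unrounded vowel) → -kan → *meikan*.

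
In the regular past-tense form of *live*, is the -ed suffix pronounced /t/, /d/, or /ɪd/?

The stem *live* ends in a voiced sound other than /d/.
The -ed suffix is realized as /ɪd/ after /t, d/; as /t/ after other voiceless consonants; and as /d/ after other voiced sounds.
So -ed on *live* is pronounced /d/.

/d/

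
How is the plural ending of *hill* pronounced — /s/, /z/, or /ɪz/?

/z/

The stem *hill* ends in a voiced non-sibilant sound.
The plural suffix surfaces as /ɪz/ after sibilants, /s/ after other voiceless consonants, and /z/ after other voiced sounds.
So the plural -s on *hill* is pronounced /z/.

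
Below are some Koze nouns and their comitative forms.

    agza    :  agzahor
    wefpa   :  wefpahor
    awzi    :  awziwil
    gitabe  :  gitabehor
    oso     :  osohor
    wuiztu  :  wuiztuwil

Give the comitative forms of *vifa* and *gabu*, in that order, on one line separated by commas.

The pattern is height harmony: -wil when the last vowel of the stem is a high vowel (*awzi*, *wuiztu*); -hor when the last vowel of the stem is a non-high vowel (*agza*, *wefpa*, *gitabe*, *oso*).
Since the last vowel of *vifa* is /a/ (a non-high vowel), it takes -hor, giving *vifahor*.
*gabu* — last vowel /u/ (a high vowel) → -wil → *gabuwil*.

vifahor, gabuwil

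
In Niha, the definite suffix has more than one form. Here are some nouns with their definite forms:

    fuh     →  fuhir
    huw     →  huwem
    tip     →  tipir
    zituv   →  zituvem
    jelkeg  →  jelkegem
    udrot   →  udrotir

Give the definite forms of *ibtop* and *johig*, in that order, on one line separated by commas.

The alternation tracks the final consonant of the stem — -ir when the stem ends in a voiceless consonant (*fuh*, *tip*, *udrot*); -em when the stem ends in a voiced consonant (*huw*, *zituv*, *jelkeg*).
*ibtop*: final consonant = /p/, voiceless → -ir → *ibtopir*.
Since the final consonant of *johig* is /g/ (voiced), it takes -em, giving *johigem*.

ibtopir, johigem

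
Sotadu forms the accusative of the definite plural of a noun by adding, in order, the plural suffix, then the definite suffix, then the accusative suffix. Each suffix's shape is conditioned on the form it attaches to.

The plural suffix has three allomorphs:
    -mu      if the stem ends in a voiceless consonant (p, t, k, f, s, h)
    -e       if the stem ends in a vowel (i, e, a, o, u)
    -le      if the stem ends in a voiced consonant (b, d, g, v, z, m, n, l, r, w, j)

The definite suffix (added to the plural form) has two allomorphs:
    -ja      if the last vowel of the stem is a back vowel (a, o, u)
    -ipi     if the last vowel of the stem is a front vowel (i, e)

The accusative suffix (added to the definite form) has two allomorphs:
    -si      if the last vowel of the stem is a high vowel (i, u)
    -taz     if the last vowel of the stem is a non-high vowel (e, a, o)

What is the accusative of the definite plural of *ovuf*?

Since the final sound of *ovuf* is /f/ (a voiceless consonant), it takes -mu, giving *ovufmu*.
The last vowel of the plural form *ovufmu* is /u/, which is a back vowel, so the definite suffix is -ja, giving *ovufmuja*.
Since the last vowel of the definite form *ovufmuja* is /a/ (a non-high vowel), it takes -taz, giving *ovufmujataz*.

ovufmujataz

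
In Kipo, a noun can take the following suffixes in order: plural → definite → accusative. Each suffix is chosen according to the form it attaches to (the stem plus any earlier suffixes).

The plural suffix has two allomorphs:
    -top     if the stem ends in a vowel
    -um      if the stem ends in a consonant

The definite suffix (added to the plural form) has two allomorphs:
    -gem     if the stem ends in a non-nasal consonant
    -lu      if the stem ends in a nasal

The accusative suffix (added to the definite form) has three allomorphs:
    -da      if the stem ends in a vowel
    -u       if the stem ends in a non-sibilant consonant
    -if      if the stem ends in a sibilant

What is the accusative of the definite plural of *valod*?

valodumluda

*valod*: final sound = /d/, a consonant → -um → *valodum*.
Since the final consonant of the plural form *valodum* is /m/ (a nasal), it takes -lu, giving *valodumlu*.
Since the final sound of the definite form *valodumlu* is /u/ (a vowel), it takes -da, giving *valodumluda*.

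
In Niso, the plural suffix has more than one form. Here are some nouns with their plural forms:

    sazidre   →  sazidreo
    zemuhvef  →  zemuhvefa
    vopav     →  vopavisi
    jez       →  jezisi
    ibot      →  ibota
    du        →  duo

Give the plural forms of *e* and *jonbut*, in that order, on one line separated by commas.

Looking at the final sound of each stem: -a when the stem ends in a voiceless consonant (*zemuhvef*, *ibot*); -isi when the stem ends in a voiced consonant (*vopav*, *jez*); -o when the stem ends in a vowel (*sazidre*, *du*).
The final sound of *e* is /e/, which is a vowel, so the suffix is -o, giving *eo*.
*jonbut* — final sound /t/ (a voiceless consonant) → -a → *jonbuta*.

eo, jonbuta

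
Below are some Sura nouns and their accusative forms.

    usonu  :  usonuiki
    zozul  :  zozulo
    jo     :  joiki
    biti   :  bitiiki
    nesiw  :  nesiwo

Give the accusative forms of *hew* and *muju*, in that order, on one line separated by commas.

hewo, mujuiki

The suffix is conditioned by the final sound: -o when the stem ends in a consonant (*zozul*, *nesiw*); -iki when the stem ends in a vowel (*usonu*, *jo*, *biti*).
*hew*: final sound = /w/, a consonant → -o → *hewo*.
The final sound of *muju* is /u/, which is a vowel, so the suffix is -iki, giving *mujuiki*.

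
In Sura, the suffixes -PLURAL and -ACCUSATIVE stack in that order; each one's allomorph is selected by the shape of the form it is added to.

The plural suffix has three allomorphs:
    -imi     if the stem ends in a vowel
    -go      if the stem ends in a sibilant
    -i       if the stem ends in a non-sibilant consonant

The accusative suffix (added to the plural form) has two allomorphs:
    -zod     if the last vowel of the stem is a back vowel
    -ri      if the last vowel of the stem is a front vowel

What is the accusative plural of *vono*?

vonoimiri

*vono* — final sound /o/ (a vowel) → -imi → *vonoimi*.
The plural form *vonoimi*: last vowel = /i/, a front vowel → -ri → *vonoimiri*.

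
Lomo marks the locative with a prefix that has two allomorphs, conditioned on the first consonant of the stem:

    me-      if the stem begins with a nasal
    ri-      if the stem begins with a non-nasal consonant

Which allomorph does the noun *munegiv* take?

*munegiv*: first consonant = /m/, a nasal → me-.

me-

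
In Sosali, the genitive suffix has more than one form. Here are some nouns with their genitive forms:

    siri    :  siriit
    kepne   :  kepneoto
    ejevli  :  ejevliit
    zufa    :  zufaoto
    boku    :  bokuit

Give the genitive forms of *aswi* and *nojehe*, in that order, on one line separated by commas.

aswiit, nojeheoto

Looking at the last vowel of each stem: -it when the last vowel of the stem is a high vowel (*siri*, *ejevli*, *boku*); -oto when the last vowel of the stem is a non-high vowel (*kepne*, *zufa*).
*aswi* — last vowel /i/ (a high vowel) → -it → *aswiit*.
Since the last vowel of *nojehe* is /e/ (a non-high vowel), it takes -oto, giving *nojeheoto*.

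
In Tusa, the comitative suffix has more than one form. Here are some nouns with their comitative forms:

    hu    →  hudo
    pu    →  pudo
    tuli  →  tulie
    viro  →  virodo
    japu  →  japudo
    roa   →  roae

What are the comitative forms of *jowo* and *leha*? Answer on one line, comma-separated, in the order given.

The suffix is conditioned by the last vowel: -do when the last vowel of the stem is a rounded vowel (*hu*, *pu*, *viro*, *japu*); -e when the last vowel of the stem is an unrounded vowel (*tuli*, *roa*).
*jowo*: last vowel = /o/, a rounded vowel → -do → *jowodo*.
*leha* — last vowel /a/ (an unrounded vowel) → -e → *lehae*.

jowodo, lehae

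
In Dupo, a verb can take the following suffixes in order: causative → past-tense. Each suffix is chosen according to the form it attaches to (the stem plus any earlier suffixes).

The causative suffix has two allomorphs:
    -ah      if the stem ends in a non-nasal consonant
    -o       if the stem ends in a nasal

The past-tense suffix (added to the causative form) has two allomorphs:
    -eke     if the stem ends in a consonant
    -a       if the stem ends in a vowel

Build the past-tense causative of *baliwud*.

Since the final consonant of *baliwud* is /d/ (non-nasal), it takes -ah, giving *baliwudah*.
Since the final sound of the causative form *baliwudah* is /h/ (a consonant), it takes -eke, giving *baliwudaheke*.

baliwudaheke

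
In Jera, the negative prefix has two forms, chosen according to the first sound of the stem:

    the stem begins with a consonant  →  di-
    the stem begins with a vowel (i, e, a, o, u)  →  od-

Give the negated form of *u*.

The first sound of *u* is /u/, which is a vowel, so the prefix is od-, giving *odu*.

odu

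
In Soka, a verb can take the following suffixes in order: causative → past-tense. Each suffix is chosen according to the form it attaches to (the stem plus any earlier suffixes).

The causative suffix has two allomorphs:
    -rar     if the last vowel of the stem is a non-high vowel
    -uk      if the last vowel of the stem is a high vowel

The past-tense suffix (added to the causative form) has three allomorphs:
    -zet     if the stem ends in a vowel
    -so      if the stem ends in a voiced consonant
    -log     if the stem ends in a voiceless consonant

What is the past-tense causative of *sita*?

Since the last vowel of *sita* is /a/ (a non-high vowel), it takes -rar, giving *sitarar*.
The final sound of the causative form *sitarar* is /r/, which is a voiced consonant, so the past-tense suffix is -so, giving *sitararso*.

sitararso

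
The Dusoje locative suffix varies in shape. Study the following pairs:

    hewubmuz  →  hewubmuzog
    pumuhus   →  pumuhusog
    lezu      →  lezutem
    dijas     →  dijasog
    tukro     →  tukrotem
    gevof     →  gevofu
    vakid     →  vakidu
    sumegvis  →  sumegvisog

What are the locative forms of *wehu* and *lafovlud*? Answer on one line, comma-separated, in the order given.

The pattern is sibilance of the final sound: -og when the stem ends in a sibilant (*hewubmuz*, *pumuhus*, *dijas*, *sumegvis*); -u when the stem ends in a non-sibilant consonant (*gevof*, *vakid*); -tem when the stem ends in a vowel (*lezu*, *tukro*).
*wehu*: final sound = /u/, a vowel → -tem → *wehutem*.
*lafovlud* — final sound /d/ (a non-sibilant consonant) → -u → *lafovludu*.

wehutem, lafovludu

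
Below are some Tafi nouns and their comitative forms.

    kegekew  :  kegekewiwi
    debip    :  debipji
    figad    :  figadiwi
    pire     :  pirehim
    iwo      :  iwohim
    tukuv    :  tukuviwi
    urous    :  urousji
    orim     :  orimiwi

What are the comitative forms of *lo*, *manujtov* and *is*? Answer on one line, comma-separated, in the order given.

lohim, manujtoviwi, isji

Looking at the final sound of each stem: -ji when the stem ends in a voiceless consonant (*debip*, *urous*); -iwi when the stem ends in a voiced consonant (*kegekew*, *figad*, *tukuv*, *orim*); -him when the stem ends in a vowel (*pire*, *iwo*).
Since the final sound of *lo* is /o/ (a vowel), it takes -him, giving *lohim*.
*manujtov* — final sound /v/ (a voiced consonant) → -iwi → *manujtoviwi*.
*is*: final sound = /s/, a voiceless consonant → -ji → *isji*.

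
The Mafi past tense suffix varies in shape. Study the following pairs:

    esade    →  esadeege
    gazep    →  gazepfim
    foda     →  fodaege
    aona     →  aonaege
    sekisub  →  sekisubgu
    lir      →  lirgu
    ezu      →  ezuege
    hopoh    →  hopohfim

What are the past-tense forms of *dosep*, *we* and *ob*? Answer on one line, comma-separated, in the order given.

dosepfim, weege, obgu

Looking at the final sound of each stem: -fim when the stem ends in a voiceless consonant (*gazep*, *hopoh*); -gu when the stem ends in a voiced consonant (*sekisub*, *lir*); -ege when the stem ends in a vowel (*esade*, *foda*, *aona*, *ezu*).
Since the final sound of *dosep* is /p/ (a voiceless consonant), it takes -fim, giving *dosepfim*.
*we* — final sound /e/ (a vowel) → -ege → *weege*.
Since the final sound of *ob* is /b/ (a voiced consonant), it takes -gu, giving *obgu*.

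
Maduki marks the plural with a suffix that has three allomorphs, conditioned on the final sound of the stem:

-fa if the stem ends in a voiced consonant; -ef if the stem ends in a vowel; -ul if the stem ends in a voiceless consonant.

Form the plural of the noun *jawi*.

The final sound of *jawi* is /i/, which is a vowel, so the suffix is -ef, giving *jawief*.

jawief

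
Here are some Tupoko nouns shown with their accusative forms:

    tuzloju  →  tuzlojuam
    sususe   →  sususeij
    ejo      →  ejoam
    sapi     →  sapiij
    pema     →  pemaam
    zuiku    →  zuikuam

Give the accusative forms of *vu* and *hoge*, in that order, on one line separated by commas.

The alternation tracks the last vowel of the stem — -ij when the last vowel of the stem is a front vowel (*sususe*, *sapi*); -am when the last vowel of the stem is a back vowel (*tuzloju*, *ejo*, *pema*, *zuiku*).
*vu*: last vowel = /u/, a back vowel → -am → *vuam*.
*hoge* — last vowel /e/ (a front vowel) → -ij → *hogeij*.

vuam, hogeij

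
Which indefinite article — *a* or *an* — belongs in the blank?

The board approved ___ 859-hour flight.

an

The indefinite article is chosen by the initial *sound* of the following word, not its spelling.
The number *859* is spoken "eight hundred …", beginning with /eɪt/ — a vowel sound.
So the article is *an*: The board approved an 859-hour flight.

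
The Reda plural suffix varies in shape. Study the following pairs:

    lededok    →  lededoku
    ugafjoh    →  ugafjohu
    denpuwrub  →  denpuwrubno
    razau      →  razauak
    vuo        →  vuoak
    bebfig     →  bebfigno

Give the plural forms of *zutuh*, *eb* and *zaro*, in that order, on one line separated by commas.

The pattern is voicing of the final sound: -u when the stem ends in a voiceless consonant (*lededok*, *ugafjoh*); -no when the stem ends in a voiced consonant (*denpuwrub*, *bebfig*); -ak when the stem ends in a vowel (*razau*, *vuo*).
The final sound of *zutuh* is /h/, which is a voiceless consonant, so the suffix is -u, giving *zutuhu*.
*eb* — final sound /b/ (a voiced consonant) → -no → *ebno*.
Since the final sound of *zaro* is /o/ (a vowel), it takes -ak, giving *zaroak*.

zutuhu, ebno, zaroak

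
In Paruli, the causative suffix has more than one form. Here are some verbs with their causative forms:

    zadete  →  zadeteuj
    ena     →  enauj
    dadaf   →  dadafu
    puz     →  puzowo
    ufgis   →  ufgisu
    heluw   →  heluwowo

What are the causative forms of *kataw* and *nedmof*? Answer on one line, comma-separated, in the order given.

Looking at the final sound of each stem: -u when the stem ends in a voiceless consonant (*dadaf*, *ufgis*); -owo when the stem ends in a voiced consonant (*puz*, *heluw*); -uj when the stem ends in a vowel (*zadete*, *ena*).
Since the final sound of *kataw* is /w/ (a voiced consonant), it takes -owo, giving *katawowo*.
The final sound of *nedmof* is /f/, which is a voiceless consonant, so the suffix is -u, giving *nedmofu*.

katawowo, nedmofu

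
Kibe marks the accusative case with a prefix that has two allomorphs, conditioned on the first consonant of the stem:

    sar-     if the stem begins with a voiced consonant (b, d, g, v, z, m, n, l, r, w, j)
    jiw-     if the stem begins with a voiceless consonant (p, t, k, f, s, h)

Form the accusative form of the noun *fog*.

jiwfog

The first consonant of *fog* is /f/, which is voiceless, so the prefix is jiw-, giving *jiwfog*.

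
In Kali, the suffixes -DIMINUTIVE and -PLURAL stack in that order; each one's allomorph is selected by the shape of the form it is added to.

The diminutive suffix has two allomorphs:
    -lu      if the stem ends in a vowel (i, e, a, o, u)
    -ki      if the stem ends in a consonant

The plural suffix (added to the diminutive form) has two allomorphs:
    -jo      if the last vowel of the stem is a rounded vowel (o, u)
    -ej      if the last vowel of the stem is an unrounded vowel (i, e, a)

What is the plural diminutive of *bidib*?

bidibkiej

The final sound of *bidib* is /b/, which is a consonant, so the diminutive suffix is -ki, giving *bidibki*.
The diminutive form *bidibki*: last vowel = /i/, an unrounded vowel → -ej → *bidibkiej*.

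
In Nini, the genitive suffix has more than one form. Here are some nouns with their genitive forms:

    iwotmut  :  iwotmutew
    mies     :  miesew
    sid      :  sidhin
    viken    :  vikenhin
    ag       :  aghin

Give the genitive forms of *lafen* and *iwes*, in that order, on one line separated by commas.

The alternation tracks the final consonant of the stem — -ew when the stem ends in a voiceless consonant (*iwotmut*, *mies*); -hin when the stem ends in a voiced consonant (*sid*, *viken*, *ag*).
The final consonant of *lafen* is /n/, which is voiced, so the suffix is -hin, giving *lafenhin*.
Since the final consonant of *iwes* is /s/ (voiceless), it takes -ew, giving *iwesew*.

lafenhin, iwesew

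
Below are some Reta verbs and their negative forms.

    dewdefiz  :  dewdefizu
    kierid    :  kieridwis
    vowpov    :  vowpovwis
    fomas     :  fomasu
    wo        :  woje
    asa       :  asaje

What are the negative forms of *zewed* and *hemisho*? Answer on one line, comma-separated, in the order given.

zewedwis, hemishoje

The alternation tracks the final sound of the stem — -u when the stem ends in a sibilant (*dewdefiz*, *fomas*); -wis when the stem ends in a non-sibilant consonant (*kierid*, *vowpov*); -je when the stem ends in a vowel (*wo*, *asa*).
*zewed* — final sound /d/ (a non-sibilant consonant) → -wis → *zewedwis*.
Since the final sound of *hemisho* is /o/ (a vowel), it takes -je, giving *hemishoje*.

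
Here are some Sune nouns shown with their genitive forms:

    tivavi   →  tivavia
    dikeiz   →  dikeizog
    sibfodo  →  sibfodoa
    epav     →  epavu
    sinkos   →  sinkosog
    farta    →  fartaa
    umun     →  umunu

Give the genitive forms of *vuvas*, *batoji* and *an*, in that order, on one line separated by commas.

vuvasog, batojia, anu

The pattern is sibilance of the final sound: -og when the stem ends in a sibilant (*dikeiz*, *sinkos*); -u when the stem ends in a non-sibilant consonant (*epav*, *umun*); -a when the stem ends in a vowel (*tivavi*, *sibfodo*, *farta*).
*vuvas*: final sound = /s/, a sibilant → -og → *vuvasog*.
The final sound of *batoji* is /i/, which is a vowel, so the suffix is -a, giving *batojia*.
The final sound of *an* is /n/, which is a non-sibilant consonant, so the suffix is -u, giving *anu*.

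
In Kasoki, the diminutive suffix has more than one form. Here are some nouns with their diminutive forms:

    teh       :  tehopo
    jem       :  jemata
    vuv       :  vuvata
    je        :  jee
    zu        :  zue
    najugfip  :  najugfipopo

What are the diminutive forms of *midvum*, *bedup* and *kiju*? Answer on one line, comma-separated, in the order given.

Looking at the final sound of each stem: -opo when the stem ends in a voiceless consonant (*teh*, *najugfip*); -ata when the stem ends in a voiced consonant (*jem*, *vuv*); -e when the stem ends in a vowel (*je*, *zu*).
The final sound of *midvum* is /m/, which is a voiced consonant, so the suffix is -ata, giving *midvumata*.
*bedup* — final sound /p/ (a voiceless consonant) → -opo → *bedupopo*.
*kiju*: final sound = /u/, a vowel → -e → *kijue*.

midvumata, bedupopo, kijue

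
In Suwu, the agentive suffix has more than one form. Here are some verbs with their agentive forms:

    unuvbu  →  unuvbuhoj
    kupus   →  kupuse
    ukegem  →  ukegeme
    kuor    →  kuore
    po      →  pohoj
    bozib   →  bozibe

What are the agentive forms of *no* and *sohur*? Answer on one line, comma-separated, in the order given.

The suffix is conditioned by the final sound: -e when the stem ends in a consonant (*kupus*, *ukegem*, *kuor*, *bozib*); -hoj when the stem ends in a vowel (*unuvbu*, *po*).
*no* — final sound /o/ (a vowel) → -hoj → *nohoj*.
Since the final sound of *sohur* is /r/ (a consonant), it takes -e, giving *sohure*.

nohoj, sohure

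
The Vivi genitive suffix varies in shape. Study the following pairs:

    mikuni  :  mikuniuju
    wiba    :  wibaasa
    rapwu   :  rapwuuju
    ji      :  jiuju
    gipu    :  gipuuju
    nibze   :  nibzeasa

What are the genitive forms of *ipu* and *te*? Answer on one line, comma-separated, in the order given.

ipuuju, teasa

The pattern is height harmony: -uju when the last vowel of the stem is a high vowel (*mikuni*, *rapwu*, *ji*, *gipu*); -asa when the last vowel of the stem is a non-high vowel (*wiba*, *nibze*).
Since the last vowel of *ipu* is /u/ (a high vowel), it takes -uju, giving *ipuuju*.
Since the last vowel of *te* is /e/ (a non-high vowel), it takes -asa, giving *teasa*.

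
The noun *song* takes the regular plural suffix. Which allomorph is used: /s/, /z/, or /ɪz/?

/z/

The stem *song* ends in a voiced non-sibilant sound.
The plural suffix surfaces as /ɪz/ after sibilants, /s/ after other voiceless consonants, and /z/ after other voiced sounds.
So the plural -s on *song* is pronounced /z/.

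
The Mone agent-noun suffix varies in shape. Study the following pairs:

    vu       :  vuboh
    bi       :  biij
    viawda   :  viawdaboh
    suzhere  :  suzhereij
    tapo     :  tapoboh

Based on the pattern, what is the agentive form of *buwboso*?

The pattern is front/back vowel harmony: -ij when the last vowel of the stem is a front vowel (*bi*, *suzhere*); -boh when the last vowel of the stem is a back vowel (*vu*, *viawda*, *tapo*).
*buwboso*: last vowel = /o/, a back vowel → -boh → *buwbosoboh*.

buwbosoboh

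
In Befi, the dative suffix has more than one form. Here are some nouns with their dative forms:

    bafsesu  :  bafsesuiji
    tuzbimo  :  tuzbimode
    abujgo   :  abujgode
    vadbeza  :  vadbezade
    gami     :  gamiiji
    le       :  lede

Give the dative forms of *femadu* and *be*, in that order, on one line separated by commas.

Looking at the last vowel of each stem: -iji when the last vowel of the stem is a high vowel (*bafsesu*, *gami*); -de when the last vowel of the stem is a non-high vowel (*tuzbimo*, *abujgo*, *vadbeza*, *le*).
The last vowel of *femadu* is /u/, which is a high vowel, so the suffix is -iji, giving *femaduiji*.
Since the last vowel of *be* is /e/ (a non-high vowel), it takes -de, giving *bede*.

femaduiji, bede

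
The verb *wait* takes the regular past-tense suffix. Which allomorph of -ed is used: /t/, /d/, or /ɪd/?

/ɪd/

The stem *wait* ends in /t/ or /d/.
The -ed suffix is realized as /ɪd/ after /t, d/; as /t/ after other voiceless consonants; and as /d/ after other voiced sounds.
So -ed on *wait* is pronounced /ɪd/.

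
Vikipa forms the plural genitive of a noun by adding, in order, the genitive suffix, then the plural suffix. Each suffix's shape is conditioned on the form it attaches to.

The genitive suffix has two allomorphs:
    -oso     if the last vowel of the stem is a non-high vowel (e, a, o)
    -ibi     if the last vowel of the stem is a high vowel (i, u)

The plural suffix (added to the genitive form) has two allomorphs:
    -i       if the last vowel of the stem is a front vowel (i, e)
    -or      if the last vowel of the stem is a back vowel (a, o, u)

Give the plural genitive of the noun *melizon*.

melizonosoor

*melizon*: last vowel = /o/, a non-high vowel → -oso → *melizonoso*.
Since the last vowel of the genitive form *melizonoso* is /o/ (a back vowel), it takes -or, giving *melizonosoor*.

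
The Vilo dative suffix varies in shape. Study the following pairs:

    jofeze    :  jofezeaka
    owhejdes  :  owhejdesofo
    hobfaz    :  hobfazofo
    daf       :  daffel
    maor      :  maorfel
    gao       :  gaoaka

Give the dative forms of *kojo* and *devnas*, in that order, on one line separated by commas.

kojoaka, devnasofo

Looking at the final sound of each stem: -ofo when the stem ends in a sibilant (*owhejdes*, *hobfaz*); -fel when the stem ends in a non-sibilant consonant (*daf*, *maor*); -aka when the stem ends in a vowel (*jofeze*, *gao*).
The final sound of *kojo* is /o/, which is a vowel, so the suffix is -aka, giving *kojoaka*.
*devnas* — final sound /s/ (a sibilant) → -ofo → *devnasofo*.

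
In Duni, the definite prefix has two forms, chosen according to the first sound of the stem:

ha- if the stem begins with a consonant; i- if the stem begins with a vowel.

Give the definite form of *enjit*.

ienjit

*enjit*: first sound = /e/, a vowel → i- → *ienjit*.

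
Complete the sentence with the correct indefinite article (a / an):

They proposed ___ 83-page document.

The indefinite article is chosen by the initial *sound* of the following word, not its spelling.
The number *83* is spoken "eighty-…", beginning with /ˈeɪti/ — a vowel sound.
So the article is *an*: They proposed an 83-page document.

an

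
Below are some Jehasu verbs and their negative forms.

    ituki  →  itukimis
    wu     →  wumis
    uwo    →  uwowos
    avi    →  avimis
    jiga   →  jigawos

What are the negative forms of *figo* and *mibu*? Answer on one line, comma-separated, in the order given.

figowos, mibumis

The suffix is conditioned by the last vowel: -mis when the last vowel of the stem is a high vowel (*ituki*, *wu*, *avi*); -wos when the last vowel of the stem is a non-high vowel (*uwo*, *jiga*).
*figo*: last vowel = /o/, a non-high vowel → -wos → *figowos*.
Since the last vowel of *mibu* is /u/ (a high vowel), it takes -mis, giving *mibumis*.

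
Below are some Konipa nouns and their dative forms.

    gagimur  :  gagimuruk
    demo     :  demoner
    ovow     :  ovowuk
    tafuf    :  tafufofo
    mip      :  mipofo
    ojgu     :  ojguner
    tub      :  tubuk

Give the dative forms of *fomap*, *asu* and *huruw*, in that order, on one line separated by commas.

Looking at the final sound of each stem: -ofo when the stem ends in a voiceless consonant (*tafuf*, *mip*); -uk when the stem ends in a voiced consonant (*gagimur*, *ovow*, *tub*); -ner when the stem ends in a vowel (*demo*, *ojgu*).
*fomap*: final sound = /p/, a voiceless consonant → -ofo → *fomapofo*.
Since the final sound of *asu* is /u/ (a vowel), it takes -ner, giving *asuner*.
Since the final sound of *huruw* is /w/ (a voiced consonant), it takes -uk, giving *huruwuk*.

fomapofo, asuner, huruwuk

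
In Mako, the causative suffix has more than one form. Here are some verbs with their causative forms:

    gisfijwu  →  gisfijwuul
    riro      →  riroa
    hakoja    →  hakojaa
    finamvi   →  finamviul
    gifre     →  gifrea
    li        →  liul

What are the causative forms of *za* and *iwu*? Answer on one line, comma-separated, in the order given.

The pattern is height harmony: -ul when the last vowel of the stem is a high vowel (*gisfijwu*, *finamvi*, *li*); -a when the last vowel of the stem is a non-high vowel (*riro*, *hakoja*, *gifre*).
*za* — last vowel /a/ (a non-high vowel) → -a → *zaa*.
Since the last vowel of *iwu* is /u/ (a high vowel), it takes -ul, giving *iwuul*.

zaa, iwuul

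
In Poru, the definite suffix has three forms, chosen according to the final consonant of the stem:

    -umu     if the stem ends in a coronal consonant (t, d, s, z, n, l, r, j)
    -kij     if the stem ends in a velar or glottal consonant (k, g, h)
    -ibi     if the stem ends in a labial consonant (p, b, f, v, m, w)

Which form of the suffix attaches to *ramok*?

-kij

*ramok* — final consonant /k/ (velar/glottal) → -kij.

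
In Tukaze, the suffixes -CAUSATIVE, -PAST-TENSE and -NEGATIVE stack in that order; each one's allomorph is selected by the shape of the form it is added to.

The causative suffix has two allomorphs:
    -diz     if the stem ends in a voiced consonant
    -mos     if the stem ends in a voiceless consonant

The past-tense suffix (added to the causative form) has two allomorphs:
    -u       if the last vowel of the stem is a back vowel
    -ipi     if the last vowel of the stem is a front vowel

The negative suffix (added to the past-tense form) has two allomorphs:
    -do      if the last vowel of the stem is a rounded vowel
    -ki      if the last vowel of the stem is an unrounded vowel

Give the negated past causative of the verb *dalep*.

The final consonant of *dalep* is /p/, which is voiceless, so the causative suffix is -mos, giving *dalepmos*.
Since the last vowel of the causative form *dalepmos* is /o/ (a back vowel), it takes -u, giving *dalepmosu*.
The last vowel of the past-tense form *dalepmosu* is /u/, which is a rounded vowel, so the negative suffix is -do, giving *dalepmosudo*.

dalepmosudo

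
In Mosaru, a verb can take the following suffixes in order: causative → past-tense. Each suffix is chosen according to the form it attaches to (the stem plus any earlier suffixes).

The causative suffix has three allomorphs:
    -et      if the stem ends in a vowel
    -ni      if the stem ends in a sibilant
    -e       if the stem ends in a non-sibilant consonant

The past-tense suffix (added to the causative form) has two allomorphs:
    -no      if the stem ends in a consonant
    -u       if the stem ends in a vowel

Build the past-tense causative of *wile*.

*wile* — final sound /e/ (a vowel) → -et → *wileet*.
The final sound of the causative form *wileet* is /t/, which is a consonant, so the past-tense suffix is -no, giving *wileetno*.

wileetno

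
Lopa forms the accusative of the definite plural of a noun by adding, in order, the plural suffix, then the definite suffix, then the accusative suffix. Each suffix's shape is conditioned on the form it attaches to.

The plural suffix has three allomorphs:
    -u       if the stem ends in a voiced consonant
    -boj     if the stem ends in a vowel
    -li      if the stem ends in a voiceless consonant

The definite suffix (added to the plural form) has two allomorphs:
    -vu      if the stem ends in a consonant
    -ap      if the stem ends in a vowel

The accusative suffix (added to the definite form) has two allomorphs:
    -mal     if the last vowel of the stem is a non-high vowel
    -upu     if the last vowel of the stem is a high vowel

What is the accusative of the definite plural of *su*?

subojvuupu

Since the final sound of *su* is /u/ (a vowel), it takes -boj, giving *suboj*.
The final sound of the plural form *suboj* is /j/, which is a consonant, so the definite suffix is -vu, giving *subojvu*.
The definite form *subojvu*: last vowel = /u/, a high vowel → -upu → *subojvuupu*.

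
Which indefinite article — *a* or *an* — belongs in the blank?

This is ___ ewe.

The indefinite article is chosen by the initial *sound* of the following word, not its spelling.
*ewe* begins with the sound /juː/ (pronounced /juː/) — a consonant sound.
So the article is *a*: This is a ewe.

a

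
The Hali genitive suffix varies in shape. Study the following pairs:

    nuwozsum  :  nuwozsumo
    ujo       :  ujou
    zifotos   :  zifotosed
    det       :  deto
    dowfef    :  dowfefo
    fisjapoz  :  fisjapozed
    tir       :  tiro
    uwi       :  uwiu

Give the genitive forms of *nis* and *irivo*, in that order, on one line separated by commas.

The pattern is sibilance of the final sound: -ed when the stem ends in a sibilant (*zifotos*, *fisjapoz*); -o when the stem ends in a non-sibilant consonant (*nuwozsum*, *det*, *dowfef*, *tir*); -u when the stem ends in a vowel (*ujo*, *uwi*).
Since the final sound of *nis* is /s/ (a sibilant), it takes -ed, giving *nised*.
Since the final sound of *irivo* is /o/ (a vowel), it takes -u, giving *irivou*.

nised, irivou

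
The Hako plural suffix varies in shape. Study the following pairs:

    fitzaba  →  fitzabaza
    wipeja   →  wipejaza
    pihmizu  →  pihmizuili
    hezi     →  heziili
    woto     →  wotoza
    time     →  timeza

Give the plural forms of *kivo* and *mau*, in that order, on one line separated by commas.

The pattern is height harmony: -ili when the last vowel of the stem is a high vowel (*pihmizu*, *hezi*); -za when the last vowel of the stem is a non-high vowel (*fitzaba*, *wipeja*, *woto*, *time*).
Since the last vowel of *kivo* is /o/ (a non-high vowel), it takes -za, giving *kivoza*.
*mau* — last vowel /u/ (a high vowel) → -ili → *mauili*.

kivoza, mauili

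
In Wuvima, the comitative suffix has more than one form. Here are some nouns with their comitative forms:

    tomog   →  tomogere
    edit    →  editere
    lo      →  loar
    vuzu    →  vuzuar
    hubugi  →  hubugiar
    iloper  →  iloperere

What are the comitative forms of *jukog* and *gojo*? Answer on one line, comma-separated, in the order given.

The pattern is consonant vs. vowel: -ere when the stem ends in a consonant (*tomog*, *edit*, *iloper*); -ar when the stem ends in a vowel (*lo*, *vuzu*, *hubugi*).
Since the final sound of *jukog* is /g/ (a consonant), it takes -ere, giving *jukogere*.
*gojo* — final sound /o/ (a vowel) → -ar → *gojoar*.

jukogere, gojoar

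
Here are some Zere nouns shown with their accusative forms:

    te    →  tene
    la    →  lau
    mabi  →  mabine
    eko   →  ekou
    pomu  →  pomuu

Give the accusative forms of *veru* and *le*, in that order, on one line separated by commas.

The suffix is conditioned by the last vowel: -ne when the last vowel of the stem is a front vowel (*te*, *mabi*); -u when the last vowel of the stem is a back vowel (*la*, *eko*, *pomu*).
*veru* — last vowel /u/ (a back vowel) → -u → *veruu*.
*le* — last vowel /e/ (a front vowel) → -ne → *lene*.

veruu, lene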